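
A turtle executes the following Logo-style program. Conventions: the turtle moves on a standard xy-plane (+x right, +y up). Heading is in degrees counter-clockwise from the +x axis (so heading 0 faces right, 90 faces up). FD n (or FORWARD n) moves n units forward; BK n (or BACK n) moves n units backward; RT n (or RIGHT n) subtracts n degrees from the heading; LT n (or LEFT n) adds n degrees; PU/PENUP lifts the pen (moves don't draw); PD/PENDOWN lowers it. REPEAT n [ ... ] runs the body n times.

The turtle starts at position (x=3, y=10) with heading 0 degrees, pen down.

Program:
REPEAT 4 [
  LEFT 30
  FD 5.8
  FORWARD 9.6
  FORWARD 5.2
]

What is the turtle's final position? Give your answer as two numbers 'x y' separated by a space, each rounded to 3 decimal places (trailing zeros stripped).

Answer: 20.84 76.58

Derivation:
Executing turtle program step by step:
Start: pos=(3,10), heading=0, pen down
REPEAT 4 [
  -- iteration 1/4 --
  LT 30: heading 0 -> 30
  FD 5.8: (3,10) -> (8.023,12.9) [heading=30, draw]
  FD 9.6: (8.023,12.9) -> (16.337,17.7) [heading=30, draw]
  FD 5.2: (16.337,17.7) -> (20.84,20.3) [heading=30, draw]
  -- iteration 2/4 --
  LT 30: heading 30 -> 60
  FD 5.8: (20.84,20.3) -> (23.74,25.323) [heading=60, draw]
  FD 9.6: (23.74,25.323) -> (28.54,33.637) [heading=60, draw]
  FD 5.2: (28.54,33.637) -> (31.14,38.14) [heading=60, draw]
  -- iteration 3/4 --
  LT 30: heading 60 -> 90
  FD 5.8: (31.14,38.14) -> (31.14,43.94) [heading=90, draw]
  FD 9.6: (31.14,43.94) -> (31.14,53.54) [heading=90, draw]
  FD 5.2: (31.14,53.54) -> (31.14,58.74) [heading=90, draw]
  -- iteration 4/4 --
  LT 30: heading 90 -> 120
  FD 5.8: (31.14,58.74) -> (28.24,63.763) [heading=120, draw]
  FD 9.6: (28.24,63.763) -> (23.44,72.077) [heading=120, draw]
  FD 5.2: (23.44,72.077) -> (20.84,76.58) [heading=120, draw]
]
Final: pos=(20.84,76.58), heading=120, 12 segment(s) drawn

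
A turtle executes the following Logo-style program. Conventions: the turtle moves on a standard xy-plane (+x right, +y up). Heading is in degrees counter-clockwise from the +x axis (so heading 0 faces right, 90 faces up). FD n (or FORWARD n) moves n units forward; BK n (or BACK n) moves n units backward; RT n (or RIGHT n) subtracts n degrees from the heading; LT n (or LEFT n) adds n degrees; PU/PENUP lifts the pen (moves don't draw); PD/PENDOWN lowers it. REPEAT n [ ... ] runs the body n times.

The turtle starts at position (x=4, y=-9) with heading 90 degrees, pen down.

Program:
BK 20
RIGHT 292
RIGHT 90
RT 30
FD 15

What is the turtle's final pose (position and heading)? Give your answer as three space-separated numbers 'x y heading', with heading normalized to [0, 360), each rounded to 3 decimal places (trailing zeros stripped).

Executing turtle program step by step:
Start: pos=(4,-9), heading=90, pen down
BK 20: (4,-9) -> (4,-29) [heading=90, draw]
RT 292: heading 90 -> 158
RT 90: heading 158 -> 68
RT 30: heading 68 -> 38
FD 15: (4,-29) -> (15.82,-19.765) [heading=38, draw]
Final: pos=(15.82,-19.765), heading=38, 2 segment(s) drawn

Answer: 15.82 -19.765 38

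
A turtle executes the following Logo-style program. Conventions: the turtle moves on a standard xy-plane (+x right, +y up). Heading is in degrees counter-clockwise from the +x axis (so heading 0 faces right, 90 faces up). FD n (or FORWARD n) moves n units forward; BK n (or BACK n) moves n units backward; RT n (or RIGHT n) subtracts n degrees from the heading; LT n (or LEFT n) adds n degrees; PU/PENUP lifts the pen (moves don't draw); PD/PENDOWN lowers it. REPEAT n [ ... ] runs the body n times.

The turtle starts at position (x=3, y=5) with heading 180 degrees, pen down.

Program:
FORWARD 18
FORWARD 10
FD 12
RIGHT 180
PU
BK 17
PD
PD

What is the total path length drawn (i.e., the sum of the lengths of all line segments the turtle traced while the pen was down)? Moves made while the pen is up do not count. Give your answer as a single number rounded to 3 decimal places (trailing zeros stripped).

Answer: 40

Derivation:
Executing turtle program step by step:
Start: pos=(3,5), heading=180, pen down
FD 18: (3,5) -> (-15,5) [heading=180, draw]
FD 10: (-15,5) -> (-25,5) [heading=180, draw]
FD 12: (-25,5) -> (-37,5) [heading=180, draw]
RT 180: heading 180 -> 0
PU: pen up
BK 17: (-37,5) -> (-54,5) [heading=0, move]
PD: pen down
PD: pen down
Final: pos=(-54,5), heading=0, 3 segment(s) drawn

Segment lengths:
  seg 1: (3,5) -> (-15,5), length = 18
  seg 2: (-15,5) -> (-25,5), length = 10
  seg 3: (-25,5) -> (-37,5), length = 12
Total = 40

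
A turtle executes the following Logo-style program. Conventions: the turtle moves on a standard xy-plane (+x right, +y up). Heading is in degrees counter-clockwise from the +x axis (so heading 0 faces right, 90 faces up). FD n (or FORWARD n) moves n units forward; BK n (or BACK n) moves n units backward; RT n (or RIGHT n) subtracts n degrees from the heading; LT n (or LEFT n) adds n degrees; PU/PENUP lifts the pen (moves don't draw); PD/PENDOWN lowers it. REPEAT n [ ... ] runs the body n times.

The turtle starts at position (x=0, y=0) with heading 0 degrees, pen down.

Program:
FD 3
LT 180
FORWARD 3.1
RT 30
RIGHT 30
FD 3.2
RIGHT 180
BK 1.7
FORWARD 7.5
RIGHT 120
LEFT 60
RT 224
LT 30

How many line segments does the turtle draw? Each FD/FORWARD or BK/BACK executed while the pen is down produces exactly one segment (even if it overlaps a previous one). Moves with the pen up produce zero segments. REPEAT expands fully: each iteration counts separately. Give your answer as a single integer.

Answer: 5

Derivation:
Executing turtle program step by step:
Start: pos=(0,0), heading=0, pen down
FD 3: (0,0) -> (3,0) [heading=0, draw]
LT 180: heading 0 -> 180
FD 3.1: (3,0) -> (-0.1,0) [heading=180, draw]
RT 30: heading 180 -> 150
RT 30: heading 150 -> 120
FD 3.2: (-0.1,0) -> (-1.7,2.771) [heading=120, draw]
RT 180: heading 120 -> 300
BK 1.7: (-1.7,2.771) -> (-2.55,4.244) [heading=300, draw]
FD 7.5: (-2.55,4.244) -> (1.2,-2.252) [heading=300, draw]
RT 120: heading 300 -> 180
LT 60: heading 180 -> 240
RT 224: heading 240 -> 16
LT 30: heading 16 -> 46
Final: pos=(1.2,-2.252), heading=46, 5 segment(s) drawn
Segments drawn: 5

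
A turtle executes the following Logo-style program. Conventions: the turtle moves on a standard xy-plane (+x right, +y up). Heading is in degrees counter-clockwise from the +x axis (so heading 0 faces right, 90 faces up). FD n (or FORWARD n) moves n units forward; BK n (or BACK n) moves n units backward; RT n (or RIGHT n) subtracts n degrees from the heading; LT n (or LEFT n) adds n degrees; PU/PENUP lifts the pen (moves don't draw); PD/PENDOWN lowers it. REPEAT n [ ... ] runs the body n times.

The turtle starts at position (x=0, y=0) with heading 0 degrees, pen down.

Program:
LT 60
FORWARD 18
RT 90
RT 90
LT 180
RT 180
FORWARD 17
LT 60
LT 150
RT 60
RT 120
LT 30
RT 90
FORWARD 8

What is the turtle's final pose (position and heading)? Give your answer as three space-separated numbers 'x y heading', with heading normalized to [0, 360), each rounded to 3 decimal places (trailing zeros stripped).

Answer: -6.428 -3.134 210

Derivation:
Executing turtle program step by step:
Start: pos=(0,0), heading=0, pen down
LT 60: heading 0 -> 60
FD 18: (0,0) -> (9,15.588) [heading=60, draw]
RT 90: heading 60 -> 330
RT 90: heading 330 -> 240
LT 180: heading 240 -> 60
RT 180: heading 60 -> 240
FD 17: (9,15.588) -> (0.5,0.866) [heading=240, draw]
LT 60: heading 240 -> 300
LT 150: heading 300 -> 90
RT 60: heading 90 -> 30
RT 120: heading 30 -> 270
LT 30: heading 270 -> 300
RT 90: heading 300 -> 210
FD 8: (0.5,0.866) -> (-6.428,-3.134) [heading=210, draw]
Final: pos=(-6.428,-3.134), heading=210, 3 segment(s) drawn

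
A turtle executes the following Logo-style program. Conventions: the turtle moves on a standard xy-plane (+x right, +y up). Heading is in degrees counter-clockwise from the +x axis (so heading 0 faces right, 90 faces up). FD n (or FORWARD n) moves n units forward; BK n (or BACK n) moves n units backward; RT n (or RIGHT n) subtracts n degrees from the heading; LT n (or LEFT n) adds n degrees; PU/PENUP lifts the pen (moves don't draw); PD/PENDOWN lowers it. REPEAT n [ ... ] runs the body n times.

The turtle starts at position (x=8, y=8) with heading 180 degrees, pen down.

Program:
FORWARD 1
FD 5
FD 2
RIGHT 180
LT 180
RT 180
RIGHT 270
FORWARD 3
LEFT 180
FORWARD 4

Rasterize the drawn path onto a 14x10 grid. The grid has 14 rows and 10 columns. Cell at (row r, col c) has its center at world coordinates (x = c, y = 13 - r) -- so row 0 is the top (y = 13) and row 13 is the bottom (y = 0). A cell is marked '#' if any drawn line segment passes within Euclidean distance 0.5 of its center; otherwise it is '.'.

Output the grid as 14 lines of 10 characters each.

Segment 0: (8,8) -> (7,8)
Segment 1: (7,8) -> (2,8)
Segment 2: (2,8) -> (0,8)
Segment 3: (0,8) -> (-0,11)
Segment 4: (-0,11) -> (-0,7)

Answer: ..........
..........
#.........
#.........
#.........
#########.
#.........
..........
..........
..........
..........
..........
..........
..........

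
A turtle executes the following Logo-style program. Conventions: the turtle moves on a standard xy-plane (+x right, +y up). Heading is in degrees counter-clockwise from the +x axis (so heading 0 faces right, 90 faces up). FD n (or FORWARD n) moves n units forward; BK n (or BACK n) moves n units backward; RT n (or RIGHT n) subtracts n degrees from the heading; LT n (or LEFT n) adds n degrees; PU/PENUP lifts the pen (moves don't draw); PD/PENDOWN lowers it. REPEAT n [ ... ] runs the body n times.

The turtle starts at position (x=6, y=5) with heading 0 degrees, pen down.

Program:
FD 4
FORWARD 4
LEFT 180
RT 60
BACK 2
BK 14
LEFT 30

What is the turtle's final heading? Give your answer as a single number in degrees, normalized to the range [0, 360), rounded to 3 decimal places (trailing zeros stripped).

Answer: 150

Derivation:
Executing turtle program step by step:
Start: pos=(6,5), heading=0, pen down
FD 4: (6,5) -> (10,5) [heading=0, draw]
FD 4: (10,5) -> (14,5) [heading=0, draw]
LT 180: heading 0 -> 180
RT 60: heading 180 -> 120
BK 2: (14,5) -> (15,3.268) [heading=120, draw]
BK 14: (15,3.268) -> (22,-8.856) [heading=120, draw]
LT 30: heading 120 -> 150
Final: pos=(22,-8.856), heading=150, 4 segment(s) drawn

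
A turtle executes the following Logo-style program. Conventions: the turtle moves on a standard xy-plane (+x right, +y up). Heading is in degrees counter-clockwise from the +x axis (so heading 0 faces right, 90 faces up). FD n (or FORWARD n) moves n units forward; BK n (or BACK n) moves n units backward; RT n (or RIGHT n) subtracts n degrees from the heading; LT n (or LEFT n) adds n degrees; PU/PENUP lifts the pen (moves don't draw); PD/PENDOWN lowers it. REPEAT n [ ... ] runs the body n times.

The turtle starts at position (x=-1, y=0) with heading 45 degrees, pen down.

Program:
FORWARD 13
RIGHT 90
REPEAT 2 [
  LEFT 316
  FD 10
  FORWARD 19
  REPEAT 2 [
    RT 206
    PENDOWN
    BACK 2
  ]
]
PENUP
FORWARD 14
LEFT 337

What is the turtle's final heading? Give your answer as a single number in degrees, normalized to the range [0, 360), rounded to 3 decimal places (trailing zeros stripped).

Executing turtle program step by step:
Start: pos=(-1,0), heading=45, pen down
FD 13: (-1,0) -> (8.192,9.192) [heading=45, draw]
RT 90: heading 45 -> 315
REPEAT 2 [
  -- iteration 1/2 --
  LT 316: heading 315 -> 271
  FD 10: (8.192,9.192) -> (8.367,-0.806) [heading=271, draw]
  FD 19: (8.367,-0.806) -> (8.699,-19.803) [heading=271, draw]
  REPEAT 2 [
    -- iteration 1/2 --
    RT 206: heading 271 -> 65
    PD: pen down
    BK 2: (8.699,-19.803) -> (7.853,-21.616) [heading=65, draw]
    -- iteration 2/2 --
    RT 206: heading 65 -> 219
    PD: pen down
    BK 2: (7.853,-21.616) -> (9.408,-20.357) [heading=219, draw]
  ]
  -- iteration 2/2 --
  LT 316: heading 219 -> 175
  FD 10: (9.408,-20.357) -> (-0.554,-19.486) [heading=175, draw]
  FD 19: (-0.554,-19.486) -> (-19.482,-17.83) [heading=175, draw]
  REPEAT 2 [
    -- iteration 1/2 --
    RT 206: heading 175 -> 329
    PD: pen down
    BK 2: (-19.482,-17.83) -> (-21.196,-16.8) [heading=329, draw]
    -- iteration 2/2 --
    RT 206: heading 329 -> 123
    PD: pen down
    BK 2: (-21.196,-16.8) -> (-20.107,-18.477) [heading=123, draw]
  ]
]
PU: pen up
FD 14: (-20.107,-18.477) -> (-27.732,-6.736) [heading=123, move]
LT 337: heading 123 -> 100
Final: pos=(-27.732,-6.736), heading=100, 9 segment(s) drawn

Answer: 100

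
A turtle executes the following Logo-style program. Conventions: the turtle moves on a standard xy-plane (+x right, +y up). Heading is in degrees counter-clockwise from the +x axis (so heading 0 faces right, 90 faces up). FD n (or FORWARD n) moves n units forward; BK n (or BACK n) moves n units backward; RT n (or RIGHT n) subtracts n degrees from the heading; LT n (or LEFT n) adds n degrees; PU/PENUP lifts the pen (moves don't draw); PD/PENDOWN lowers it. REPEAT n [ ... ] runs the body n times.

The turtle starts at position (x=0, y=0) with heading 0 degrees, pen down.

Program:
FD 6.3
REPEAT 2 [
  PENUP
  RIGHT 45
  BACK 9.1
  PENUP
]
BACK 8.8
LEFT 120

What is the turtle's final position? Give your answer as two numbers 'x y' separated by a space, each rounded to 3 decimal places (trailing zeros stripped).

Answer: -0.135 24.335

Derivation:
Executing turtle program step by step:
Start: pos=(0,0), heading=0, pen down
FD 6.3: (0,0) -> (6.3,0) [heading=0, draw]
REPEAT 2 [
  -- iteration 1/2 --
  PU: pen up
  RT 45: heading 0 -> 315
  BK 9.1: (6.3,0) -> (-0.135,6.435) [heading=315, move]
  PU: pen up
  -- iteration 2/2 --
  PU: pen up
  RT 45: heading 315 -> 270
  BK 9.1: (-0.135,6.435) -> (-0.135,15.535) [heading=270, move]
  PU: pen up
]
BK 8.8: (-0.135,15.535) -> (-0.135,24.335) [heading=270, move]
LT 120: heading 270 -> 30
Final: pos=(-0.135,24.335), heading=30, 1 segment(s) drawn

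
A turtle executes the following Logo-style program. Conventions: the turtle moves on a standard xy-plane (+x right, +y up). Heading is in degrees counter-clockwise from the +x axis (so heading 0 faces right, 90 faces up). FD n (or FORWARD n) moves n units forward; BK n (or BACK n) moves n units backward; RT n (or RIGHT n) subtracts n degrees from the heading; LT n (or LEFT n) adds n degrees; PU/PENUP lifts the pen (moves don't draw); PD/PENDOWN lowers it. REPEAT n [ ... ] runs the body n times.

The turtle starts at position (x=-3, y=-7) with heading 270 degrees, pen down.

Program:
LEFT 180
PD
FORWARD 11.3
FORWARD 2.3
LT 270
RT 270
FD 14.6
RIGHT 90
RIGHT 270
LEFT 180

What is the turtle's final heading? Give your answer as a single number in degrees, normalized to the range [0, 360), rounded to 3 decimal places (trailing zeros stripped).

Answer: 270

Derivation:
Executing turtle program step by step:
Start: pos=(-3,-7), heading=270, pen down
LT 180: heading 270 -> 90
PD: pen down
FD 11.3: (-3,-7) -> (-3,4.3) [heading=90, draw]
FD 2.3: (-3,4.3) -> (-3,6.6) [heading=90, draw]
LT 270: heading 90 -> 0
RT 270: heading 0 -> 90
FD 14.6: (-3,6.6) -> (-3,21.2) [heading=90, draw]
RT 90: heading 90 -> 0
RT 270: heading 0 -> 90
LT 180: heading 90 -> 270
Final: pos=(-3,21.2), heading=270, 3 segment(s) drawn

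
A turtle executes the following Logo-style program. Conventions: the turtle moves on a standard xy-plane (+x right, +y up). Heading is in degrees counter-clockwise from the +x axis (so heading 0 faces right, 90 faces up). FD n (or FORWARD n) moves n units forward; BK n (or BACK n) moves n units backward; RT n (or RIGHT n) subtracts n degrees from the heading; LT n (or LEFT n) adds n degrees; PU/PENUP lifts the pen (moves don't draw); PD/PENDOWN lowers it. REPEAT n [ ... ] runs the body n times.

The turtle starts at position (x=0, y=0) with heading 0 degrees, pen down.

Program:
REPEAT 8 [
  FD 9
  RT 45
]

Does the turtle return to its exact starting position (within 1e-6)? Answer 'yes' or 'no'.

Executing turtle program step by step:
Start: pos=(0,0), heading=0, pen down
REPEAT 8 [
  -- iteration 1/8 --
  FD 9: (0,0) -> (9,0) [heading=0, draw]
  RT 45: heading 0 -> 315
  -- iteration 2/8 --
  FD 9: (9,0) -> (15.364,-6.364) [heading=315, draw]
  RT 45: heading 315 -> 270
  -- iteration 3/8 --
  FD 9: (15.364,-6.364) -> (15.364,-15.364) [heading=270, draw]
  RT 45: heading 270 -> 225
  -- iteration 4/8 --
  FD 9: (15.364,-15.364) -> (9,-21.728) [heading=225, draw]
  RT 45: heading 225 -> 180
  -- iteration 5/8 --
  FD 9: (9,-21.728) -> (0,-21.728) [heading=180, draw]
  RT 45: heading 180 -> 135
  -- iteration 6/8 --
  FD 9: (0,-21.728) -> (-6.364,-15.364) [heading=135, draw]
  RT 45: heading 135 -> 90
  -- iteration 7/8 --
  FD 9: (-6.364,-15.364) -> (-6.364,-6.364) [heading=90, draw]
  RT 45: heading 90 -> 45
  -- iteration 8/8 --
  FD 9: (-6.364,-6.364) -> (0,0) [heading=45, draw]
  RT 45: heading 45 -> 0
]
Final: pos=(0,0), heading=0, 8 segment(s) drawn

Start position: (0, 0)
Final position: (0, 0)
Distance = 0; < 1e-6 -> CLOSED

Answer: yes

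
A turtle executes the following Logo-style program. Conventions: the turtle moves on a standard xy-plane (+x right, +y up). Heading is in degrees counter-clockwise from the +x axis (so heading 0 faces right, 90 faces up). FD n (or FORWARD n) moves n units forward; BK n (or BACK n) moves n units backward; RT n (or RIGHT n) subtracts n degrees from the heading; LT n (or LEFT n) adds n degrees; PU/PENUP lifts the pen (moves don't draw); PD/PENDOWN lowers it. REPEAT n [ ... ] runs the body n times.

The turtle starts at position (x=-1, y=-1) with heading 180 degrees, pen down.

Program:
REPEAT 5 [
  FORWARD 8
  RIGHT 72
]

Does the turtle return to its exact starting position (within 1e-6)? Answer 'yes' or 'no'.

Executing turtle program step by step:
Start: pos=(-1,-1), heading=180, pen down
REPEAT 5 [
  -- iteration 1/5 --
  FD 8: (-1,-1) -> (-9,-1) [heading=180, draw]
  RT 72: heading 180 -> 108
  -- iteration 2/5 --
  FD 8: (-9,-1) -> (-11.472,6.608) [heading=108, draw]
  RT 72: heading 108 -> 36
  -- iteration 3/5 --
  FD 8: (-11.472,6.608) -> (-5,11.311) [heading=36, draw]
  RT 72: heading 36 -> 324
  -- iteration 4/5 --
  FD 8: (-5,11.311) -> (1.472,6.608) [heading=324, draw]
  RT 72: heading 324 -> 252
  -- iteration 5/5 --
  FD 8: (1.472,6.608) -> (-1,-1) [heading=252, draw]
  RT 72: heading 252 -> 180
]
Final: pos=(-1,-1), heading=180, 5 segment(s) drawn

Start position: (-1, -1)
Final position: (-1, -1)
Distance = 0; < 1e-6 -> CLOSED

Answer: yes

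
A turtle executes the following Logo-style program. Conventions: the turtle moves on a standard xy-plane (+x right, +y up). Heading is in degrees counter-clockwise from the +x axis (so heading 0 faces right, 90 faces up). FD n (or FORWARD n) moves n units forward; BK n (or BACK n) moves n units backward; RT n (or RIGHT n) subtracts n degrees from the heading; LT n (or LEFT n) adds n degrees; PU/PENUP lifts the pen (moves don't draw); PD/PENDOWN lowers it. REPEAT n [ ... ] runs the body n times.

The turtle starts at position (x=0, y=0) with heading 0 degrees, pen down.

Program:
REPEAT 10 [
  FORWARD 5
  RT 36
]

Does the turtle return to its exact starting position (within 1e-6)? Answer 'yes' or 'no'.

Answer: yes

Derivation:
Executing turtle program step by step:
Start: pos=(0,0), heading=0, pen down
REPEAT 10 [
  -- iteration 1/10 --
  FD 5: (0,0) -> (5,0) [heading=0, draw]
  RT 36: heading 0 -> 324
  -- iteration 2/10 --
  FD 5: (5,0) -> (9.045,-2.939) [heading=324, draw]
  RT 36: heading 324 -> 288
  -- iteration 3/10 --
  FD 5: (9.045,-2.939) -> (10.59,-7.694) [heading=288, draw]
  RT 36: heading 288 -> 252
  -- iteration 4/10 --
  FD 5: (10.59,-7.694) -> (9.045,-12.449) [heading=252, draw]
  RT 36: heading 252 -> 216
  -- iteration 5/10 --
  FD 5: (9.045,-12.449) -> (5,-15.388) [heading=216, draw]
  RT 36: heading 216 -> 180
  -- iteration 6/10 --
  FD 5: (5,-15.388) -> (0,-15.388) [heading=180, draw]
  RT 36: heading 180 -> 144
  -- iteration 7/10 --
  FD 5: (0,-15.388) -> (-4.045,-12.449) [heading=144, draw]
  RT 36: heading 144 -> 108
  -- iteration 8/10 --
  FD 5: (-4.045,-12.449) -> (-5.59,-7.694) [heading=108, draw]
  RT 36: heading 108 -> 72
  -- iteration 9/10 --
  FD 5: (-5.59,-7.694) -> (-4.045,-2.939) [heading=72, draw]
  RT 36: heading 72 -> 36
  -- iteration 10/10 --
  FD 5: (-4.045,-2.939) -> (0,0) [heading=36, draw]
  RT 36: heading 36 -> 0
]
Final: pos=(0,0), heading=0, 10 segment(s) drawn

Start position: (0, 0)
Final position: (0, 0)
Distance = 0; < 1e-6 -> CLOSED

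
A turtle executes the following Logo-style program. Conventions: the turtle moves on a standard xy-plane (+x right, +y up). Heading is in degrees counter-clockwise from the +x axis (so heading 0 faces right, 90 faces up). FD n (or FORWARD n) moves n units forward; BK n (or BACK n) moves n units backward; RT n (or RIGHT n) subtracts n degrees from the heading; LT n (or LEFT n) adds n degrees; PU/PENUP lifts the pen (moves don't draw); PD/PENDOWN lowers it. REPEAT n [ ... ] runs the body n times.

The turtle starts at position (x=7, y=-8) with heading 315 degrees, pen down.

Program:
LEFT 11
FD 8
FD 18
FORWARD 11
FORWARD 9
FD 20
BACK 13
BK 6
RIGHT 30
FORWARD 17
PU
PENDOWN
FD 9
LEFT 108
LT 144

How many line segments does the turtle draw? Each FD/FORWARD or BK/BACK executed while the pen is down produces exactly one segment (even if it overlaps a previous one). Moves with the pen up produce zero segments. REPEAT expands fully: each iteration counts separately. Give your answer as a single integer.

Executing turtle program step by step:
Start: pos=(7,-8), heading=315, pen down
LT 11: heading 315 -> 326
FD 8: (7,-8) -> (13.632,-12.474) [heading=326, draw]
FD 18: (13.632,-12.474) -> (28.555,-22.539) [heading=326, draw]
FD 11: (28.555,-22.539) -> (37.674,-28.69) [heading=326, draw]
FD 9: (37.674,-28.69) -> (45.136,-33.723) [heading=326, draw]
FD 20: (45.136,-33.723) -> (61.716,-44.907) [heading=326, draw]
BK 13: (61.716,-44.907) -> (50.939,-37.637) [heading=326, draw]
BK 6: (50.939,-37.637) -> (45.965,-34.282) [heading=326, draw]
RT 30: heading 326 -> 296
FD 17: (45.965,-34.282) -> (53.417,-49.562) [heading=296, draw]
PU: pen up
PD: pen down
FD 9: (53.417,-49.562) -> (57.362,-57.651) [heading=296, draw]
LT 108: heading 296 -> 44
LT 144: heading 44 -> 188
Final: pos=(57.362,-57.651), heading=188, 9 segment(s) drawn
Segments drawn: 9

Answer: 9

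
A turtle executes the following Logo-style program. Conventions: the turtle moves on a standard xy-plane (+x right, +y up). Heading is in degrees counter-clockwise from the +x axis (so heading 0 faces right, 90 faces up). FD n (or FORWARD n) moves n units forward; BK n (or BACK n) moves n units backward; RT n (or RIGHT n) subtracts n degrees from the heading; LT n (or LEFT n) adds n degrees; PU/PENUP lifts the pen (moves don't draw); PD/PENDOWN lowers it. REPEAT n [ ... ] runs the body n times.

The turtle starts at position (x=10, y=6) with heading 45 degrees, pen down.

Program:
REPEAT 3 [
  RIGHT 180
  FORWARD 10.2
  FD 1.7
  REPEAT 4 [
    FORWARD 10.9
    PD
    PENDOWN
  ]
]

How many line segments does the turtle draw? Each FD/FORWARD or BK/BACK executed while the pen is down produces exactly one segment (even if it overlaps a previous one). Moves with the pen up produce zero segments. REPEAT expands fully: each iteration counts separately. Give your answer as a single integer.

Answer: 18

Derivation:
Executing turtle program step by step:
Start: pos=(10,6), heading=45, pen down
REPEAT 3 [
  -- iteration 1/3 --
  RT 180: heading 45 -> 225
  FD 10.2: (10,6) -> (2.788,-1.212) [heading=225, draw]
  FD 1.7: (2.788,-1.212) -> (1.585,-2.415) [heading=225, draw]
  REPEAT 4 [
    -- iteration 1/4 --
    FD 10.9: (1.585,-2.415) -> (-6.122,-10.122) [heading=225, draw]
    PD: pen down
    PD: pen down
    -- iteration 2/4 --
    FD 10.9: (-6.122,-10.122) -> (-13.829,-17.829) [heading=225, draw]
    PD: pen down
    PD: pen down
    -- iteration 3/4 --
    FD 10.9: (-13.829,-17.829) -> (-21.537,-25.537) [heading=225, draw]
    PD: pen down
    PD: pen down
    -- iteration 4/4 --
    FD 10.9: (-21.537,-25.537) -> (-29.244,-33.244) [heading=225, draw]
    PD: pen down
    PD: pen down
  ]
  -- iteration 2/3 --
  RT 180: heading 225 -> 45
  FD 10.2: (-29.244,-33.244) -> (-22.032,-26.032) [heading=45, draw]
  FD 1.7: (-22.032,-26.032) -> (-20.83,-24.83) [heading=45, draw]
  REPEAT 4 [
    -- iteration 1/4 --
    FD 10.9: (-20.83,-24.83) -> (-13.122,-17.122) [heading=45, draw]
    PD: pen down
    PD: pen down
    -- iteration 2/4 --
    FD 10.9: (-13.122,-17.122) -> (-5.415,-9.415) [heading=45, draw]
    PD: pen down
    PD: pen down
    -- iteration 3/4 --
    FD 10.9: (-5.415,-9.415) -> (2.293,-1.707) [heading=45, draw]
    PD: pen down
    PD: pen down
    -- iteration 4/4 --
    FD 10.9: (2.293,-1.707) -> (10,6) [heading=45, draw]
    PD: pen down
    PD: pen down
  ]
  -- iteration 3/3 --
  RT 180: heading 45 -> 225
  FD 10.2: (10,6) -> (2.788,-1.212) [heading=225, draw]
  FD 1.7: (2.788,-1.212) -> (1.585,-2.415) [heading=225, draw]
  REPEAT 4 [
    -- iteration 1/4 --
    FD 10.9: (1.585,-2.415) -> (-6.122,-10.122) [heading=225, draw]
    PD: pen down
    PD: pen down
    -- iteration 2/4 --
    FD 10.9: (-6.122,-10.122) -> (-13.829,-17.829) [heading=225, draw]
    PD: pen down
    PD: pen down
    -- iteration 3/4 --
    FD 10.9: (-13.829,-17.829) -> (-21.537,-25.537) [heading=225, draw]
    PD: pen down
    PD: pen down
    -- iteration 4/4 --
    FD 10.9: (-21.537,-25.537) -> (-29.244,-33.244) [heading=225, draw]
    PD: pen down
    PD: pen down
  ]
]
Final: pos=(-29.244,-33.244), heading=225, 18 segment(s) drawn
Segments drawn: 18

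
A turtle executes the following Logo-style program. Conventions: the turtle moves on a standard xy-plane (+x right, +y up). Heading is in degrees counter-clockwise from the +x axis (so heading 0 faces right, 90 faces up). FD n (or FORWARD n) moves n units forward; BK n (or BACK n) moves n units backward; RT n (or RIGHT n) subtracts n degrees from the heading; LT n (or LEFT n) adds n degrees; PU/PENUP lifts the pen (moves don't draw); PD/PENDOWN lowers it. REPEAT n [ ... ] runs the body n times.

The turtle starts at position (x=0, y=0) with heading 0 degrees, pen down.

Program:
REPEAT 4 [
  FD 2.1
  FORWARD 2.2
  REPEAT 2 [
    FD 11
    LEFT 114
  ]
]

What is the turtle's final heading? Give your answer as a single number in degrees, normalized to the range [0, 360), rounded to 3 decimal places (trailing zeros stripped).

Executing turtle program step by step:
Start: pos=(0,0), heading=0, pen down
REPEAT 4 [
  -- iteration 1/4 --
  FD 2.1: (0,0) -> (2.1,0) [heading=0, draw]
  FD 2.2: (2.1,0) -> (4.3,0) [heading=0, draw]
  REPEAT 2 [
    -- iteration 1/2 --
    FD 11: (4.3,0) -> (15.3,0) [heading=0, draw]
    LT 114: heading 0 -> 114
    -- iteration 2/2 --
    FD 11: (15.3,0) -> (10.826,10.049) [heading=114, draw]
    LT 114: heading 114 -> 228
  ]
  -- iteration 2/4 --
  FD 2.1: (10.826,10.049) -> (9.421,8.488) [heading=228, draw]
  FD 2.2: (9.421,8.488) -> (7.949,6.853) [heading=228, draw]
  REPEAT 2 [
    -- iteration 1/2 --
    FD 11: (7.949,6.853) -> (0.588,-1.321) [heading=228, draw]
    LT 114: heading 228 -> 342
    -- iteration 2/2 --
    FD 11: (0.588,-1.321) -> (11.05,-4.72) [heading=342, draw]
    LT 114: heading 342 -> 96
  ]
  -- iteration 3/4 --
  FD 2.1: (11.05,-4.72) -> (10.83,-2.632) [heading=96, draw]
  FD 2.2: (10.83,-2.632) -> (10.6,-0.444) [heading=96, draw]
  REPEAT 2 [
    -- iteration 1/2 --
    FD 11: (10.6,-0.444) -> (9.451,10.496) [heading=96, draw]
    LT 114: heading 96 -> 210
    -- iteration 2/2 --
    FD 11: (9.451,10.496) -> (-0.076,4.996) [heading=210, draw]
    LT 114: heading 210 -> 324
  ]
  -- iteration 4/4 --
  FD 2.1: (-0.076,4.996) -> (1.623,3.762) [heading=324, draw]
  FD 2.2: (1.623,3.762) -> (3.403,2.468) [heading=324, draw]
  REPEAT 2 [
    -- iteration 1/2 --
    FD 11: (3.403,2.468) -> (12.302,-3.997) [heading=324, draw]
    LT 114: heading 324 -> 78
    -- iteration 2/2 --
    FD 11: (12.302,-3.997) -> (14.589,6.762) [heading=78, draw]
    LT 114: heading 78 -> 192
  ]
]
Final: pos=(14.589,6.762), heading=192, 16 segment(s) drawn

Answer: 192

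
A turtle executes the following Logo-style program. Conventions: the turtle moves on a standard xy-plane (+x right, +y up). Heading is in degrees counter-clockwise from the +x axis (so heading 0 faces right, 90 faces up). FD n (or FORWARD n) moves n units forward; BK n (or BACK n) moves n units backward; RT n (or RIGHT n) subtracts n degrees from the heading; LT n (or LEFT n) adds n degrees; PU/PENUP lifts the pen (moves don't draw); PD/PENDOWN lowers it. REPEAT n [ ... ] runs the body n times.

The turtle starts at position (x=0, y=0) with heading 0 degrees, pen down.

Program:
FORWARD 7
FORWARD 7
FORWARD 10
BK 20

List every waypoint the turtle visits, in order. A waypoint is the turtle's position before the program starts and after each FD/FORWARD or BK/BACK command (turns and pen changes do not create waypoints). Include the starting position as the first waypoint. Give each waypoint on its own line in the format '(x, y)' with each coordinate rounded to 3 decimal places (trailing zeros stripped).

Answer: (0, 0)
(7, 0)
(14, 0)
(24, 0)
(4, 0)

Derivation:
Executing turtle program step by step:
Start: pos=(0,0), heading=0, pen down
FD 7: (0,0) -> (7,0) [heading=0, draw]
FD 7: (7,0) -> (14,0) [heading=0, draw]
FD 10: (14,0) -> (24,0) [heading=0, draw]
BK 20: (24,0) -> (4,0) [heading=0, draw]
Final: pos=(4,0), heading=0, 4 segment(s) drawn
Waypoints (5 total):
(0, 0)
(7, 0)
(14, 0)
(24, 0)
(4, 0)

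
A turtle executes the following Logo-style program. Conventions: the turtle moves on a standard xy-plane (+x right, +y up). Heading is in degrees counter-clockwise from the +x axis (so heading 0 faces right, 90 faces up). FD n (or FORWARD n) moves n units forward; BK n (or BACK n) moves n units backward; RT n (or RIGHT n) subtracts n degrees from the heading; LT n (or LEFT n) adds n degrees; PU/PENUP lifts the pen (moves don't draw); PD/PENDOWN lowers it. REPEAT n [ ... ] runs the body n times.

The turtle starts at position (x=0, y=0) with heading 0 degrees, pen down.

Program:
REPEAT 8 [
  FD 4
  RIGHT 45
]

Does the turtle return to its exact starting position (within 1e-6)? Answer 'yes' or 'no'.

Executing turtle program step by step:
Start: pos=(0,0), heading=0, pen down
REPEAT 8 [
  -- iteration 1/8 --
  FD 4: (0,0) -> (4,0) [heading=0, draw]
  RT 45: heading 0 -> 315
  -- iteration 2/8 --
  FD 4: (4,0) -> (6.828,-2.828) [heading=315, draw]
  RT 45: heading 315 -> 270
  -- iteration 3/8 --
  FD 4: (6.828,-2.828) -> (6.828,-6.828) [heading=270, draw]
  RT 45: heading 270 -> 225
  -- iteration 4/8 --
  FD 4: (6.828,-6.828) -> (4,-9.657) [heading=225, draw]
  RT 45: heading 225 -> 180
  -- iteration 5/8 --
  FD 4: (4,-9.657) -> (0,-9.657) [heading=180, draw]
  RT 45: heading 180 -> 135
  -- iteration 6/8 --
  FD 4: (0,-9.657) -> (-2.828,-6.828) [heading=135, draw]
  RT 45: heading 135 -> 90
  -- iteration 7/8 --
  FD 4: (-2.828,-6.828) -> (-2.828,-2.828) [heading=90, draw]
  RT 45: heading 90 -> 45
  -- iteration 8/8 --
  FD 4: (-2.828,-2.828) -> (0,0) [heading=45, draw]
  RT 45: heading 45 -> 0
]
Final: pos=(0,0), heading=0, 8 segment(s) drawn

Start position: (0, 0)
Final position: (0, 0)
Distance = 0; < 1e-6 -> CLOSED

Answer: yes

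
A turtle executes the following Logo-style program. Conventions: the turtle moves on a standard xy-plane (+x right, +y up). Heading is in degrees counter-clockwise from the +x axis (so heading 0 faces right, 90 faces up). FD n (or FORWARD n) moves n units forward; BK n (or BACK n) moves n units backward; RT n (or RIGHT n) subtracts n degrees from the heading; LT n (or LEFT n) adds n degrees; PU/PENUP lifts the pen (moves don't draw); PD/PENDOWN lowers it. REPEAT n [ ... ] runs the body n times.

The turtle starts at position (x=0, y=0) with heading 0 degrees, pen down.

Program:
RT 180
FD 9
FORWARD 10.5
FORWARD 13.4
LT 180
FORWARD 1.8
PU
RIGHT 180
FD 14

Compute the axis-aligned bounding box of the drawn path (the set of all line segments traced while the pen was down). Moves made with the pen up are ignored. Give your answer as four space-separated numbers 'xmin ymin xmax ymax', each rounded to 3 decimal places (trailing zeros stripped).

Answer: -32.9 0 0 0

Derivation:
Executing turtle program step by step:
Start: pos=(0,0), heading=0, pen down
RT 180: heading 0 -> 180
FD 9: (0,0) -> (-9,0) [heading=180, draw]
FD 10.5: (-9,0) -> (-19.5,0) [heading=180, draw]
FD 13.4: (-19.5,0) -> (-32.9,0) [heading=180, draw]
LT 180: heading 180 -> 0
FD 1.8: (-32.9,0) -> (-31.1,0) [heading=0, draw]
PU: pen up
RT 180: heading 0 -> 180
FD 14: (-31.1,0) -> (-45.1,0) [heading=180, move]
Final: pos=(-45.1,0), heading=180, 4 segment(s) drawn

Segment endpoints: x in {-32.9, -31.1, -19.5, -9, 0}, y in {0, 0, 0, 0}
xmin=-32.9, ymin=0, xmax=0, ymax=0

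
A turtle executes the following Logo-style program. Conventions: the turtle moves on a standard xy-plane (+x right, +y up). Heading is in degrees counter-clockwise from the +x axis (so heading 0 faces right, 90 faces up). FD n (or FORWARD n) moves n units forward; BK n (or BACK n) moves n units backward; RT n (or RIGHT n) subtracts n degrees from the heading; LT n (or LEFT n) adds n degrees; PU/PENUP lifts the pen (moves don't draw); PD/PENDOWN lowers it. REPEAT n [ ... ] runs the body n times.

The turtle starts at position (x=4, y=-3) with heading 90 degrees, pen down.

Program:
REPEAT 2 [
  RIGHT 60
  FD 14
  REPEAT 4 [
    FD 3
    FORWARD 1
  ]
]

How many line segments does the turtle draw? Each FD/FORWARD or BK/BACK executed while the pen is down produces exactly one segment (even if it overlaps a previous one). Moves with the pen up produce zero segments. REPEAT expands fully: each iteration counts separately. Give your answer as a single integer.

Answer: 18

Derivation:
Executing turtle program step by step:
Start: pos=(4,-3), heading=90, pen down
REPEAT 2 [
  -- iteration 1/2 --
  RT 60: heading 90 -> 30
  FD 14: (4,-3) -> (16.124,4) [heading=30, draw]
  REPEAT 4 [
    -- iteration 1/4 --
    FD 3: (16.124,4) -> (18.722,5.5) [heading=30, draw]
    FD 1: (18.722,5.5) -> (19.588,6) [heading=30, draw]
    -- iteration 2/4 --
    FD 3: (19.588,6) -> (22.187,7.5) [heading=30, draw]
    FD 1: (22.187,7.5) -> (23.053,8) [heading=30, draw]
    -- iteration 3/4 --
    FD 3: (23.053,8) -> (25.651,9.5) [heading=30, draw]
    FD 1: (25.651,9.5) -> (26.517,10) [heading=30, draw]
    -- iteration 4/4 --
    FD 3: (26.517,10) -> (29.115,11.5) [heading=30, draw]
    FD 1: (29.115,11.5) -> (29.981,12) [heading=30, draw]
  ]
  -- iteration 2/2 --
  RT 60: heading 30 -> 330
  FD 14: (29.981,12) -> (42.105,5) [heading=330, draw]
  REPEAT 4 [
    -- iteration 1/4 --
    FD 3: (42.105,5) -> (44.703,3.5) [heading=330, draw]
    FD 1: (44.703,3.5) -> (45.569,3) [heading=330, draw]
    -- iteration 2/4 --
    FD 3: (45.569,3) -> (48.167,1.5) [heading=330, draw]
    FD 1: (48.167,1.5) -> (49.033,1) [heading=330, draw]
    -- iteration 3/4 --
    FD 3: (49.033,1) -> (51.631,-0.5) [heading=330, draw]
    FD 1: (51.631,-0.5) -> (52.497,-1) [heading=330, draw]
    -- iteration 4/4 --
    FD 3: (52.497,-1) -> (55.095,-2.5) [heading=330, draw]
    FD 1: (55.095,-2.5) -> (55.962,-3) [heading=330, draw]
  ]
]
Final: pos=(55.962,-3), heading=330, 18 segment(s) drawn
Segments drawn: 18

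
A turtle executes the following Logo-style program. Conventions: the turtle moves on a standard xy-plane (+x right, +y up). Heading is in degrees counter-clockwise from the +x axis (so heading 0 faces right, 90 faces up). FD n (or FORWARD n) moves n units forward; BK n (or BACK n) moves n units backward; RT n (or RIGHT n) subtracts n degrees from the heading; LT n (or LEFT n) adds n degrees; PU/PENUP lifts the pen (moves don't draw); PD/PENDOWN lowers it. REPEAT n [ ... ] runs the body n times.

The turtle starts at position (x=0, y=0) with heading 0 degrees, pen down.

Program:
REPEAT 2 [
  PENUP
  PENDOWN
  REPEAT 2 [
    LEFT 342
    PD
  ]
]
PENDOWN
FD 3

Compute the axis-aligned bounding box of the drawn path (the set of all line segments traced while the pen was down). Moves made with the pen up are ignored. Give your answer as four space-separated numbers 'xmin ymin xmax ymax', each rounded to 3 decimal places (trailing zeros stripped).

Executing turtle program step by step:
Start: pos=(0,0), heading=0, pen down
REPEAT 2 [
  -- iteration 1/2 --
  PU: pen up
  PD: pen down
  REPEAT 2 [
    -- iteration 1/2 --
    LT 342: heading 0 -> 342
    PD: pen down
    -- iteration 2/2 --
    LT 342: heading 342 -> 324
    PD: pen down
  ]
  -- iteration 2/2 --
  PU: pen up
  PD: pen down
  REPEAT 2 [
    -- iteration 1/2 --
    LT 342: heading 324 -> 306
    PD: pen down
    -- iteration 2/2 --
    LT 342: heading 306 -> 288
    PD: pen down
  ]
]
PD: pen down
FD 3: (0,0) -> (0.927,-2.853) [heading=288, draw]
Final: pos=(0.927,-2.853), heading=288, 1 segment(s) drawn

Segment endpoints: x in {0, 0.927}, y in {-2.853, 0}
xmin=0, ymin=-2.853, xmax=0.927, ymax=0

Answer: 0 -2.853 0.927 0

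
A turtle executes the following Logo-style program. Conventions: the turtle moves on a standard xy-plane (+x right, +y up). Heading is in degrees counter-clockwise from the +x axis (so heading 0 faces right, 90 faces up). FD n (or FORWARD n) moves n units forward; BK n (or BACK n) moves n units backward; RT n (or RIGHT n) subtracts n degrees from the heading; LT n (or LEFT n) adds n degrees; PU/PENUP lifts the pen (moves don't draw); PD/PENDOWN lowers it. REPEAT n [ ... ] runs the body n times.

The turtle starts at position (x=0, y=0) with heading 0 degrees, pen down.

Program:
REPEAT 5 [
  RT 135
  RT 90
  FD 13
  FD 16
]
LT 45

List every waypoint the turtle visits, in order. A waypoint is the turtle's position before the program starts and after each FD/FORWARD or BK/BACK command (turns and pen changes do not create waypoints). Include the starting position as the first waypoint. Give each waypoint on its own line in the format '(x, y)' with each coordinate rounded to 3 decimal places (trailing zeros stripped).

Executing turtle program step by step:
Start: pos=(0,0), heading=0, pen down
REPEAT 5 [
  -- iteration 1/5 --
  RT 135: heading 0 -> 225
  RT 90: heading 225 -> 135
  FD 13: (0,0) -> (-9.192,9.192) [heading=135, draw]
  FD 16: (-9.192,9.192) -> (-20.506,20.506) [heading=135, draw]
  -- iteration 2/5 --
  RT 135: heading 135 -> 0
  RT 90: heading 0 -> 270
  FD 13: (-20.506,20.506) -> (-20.506,7.506) [heading=270, draw]
  FD 16: (-20.506,7.506) -> (-20.506,-8.494) [heading=270, draw]
  -- iteration 3/5 --
  RT 135: heading 270 -> 135
  RT 90: heading 135 -> 45
  FD 13: (-20.506,-8.494) -> (-11.314,0.698) [heading=45, draw]
  FD 16: (-11.314,0.698) -> (0,12.012) [heading=45, draw]
  -- iteration 4/5 --
  RT 135: heading 45 -> 270
  RT 90: heading 270 -> 180
  FD 13: (0,12.012) -> (-13,12.012) [heading=180, draw]
  FD 16: (-13,12.012) -> (-29,12.012) [heading=180, draw]
  -- iteration 5/5 --
  RT 135: heading 180 -> 45
  RT 90: heading 45 -> 315
  FD 13: (-29,12.012) -> (-19.808,2.82) [heading=315, draw]
  FD 16: (-19.808,2.82) -> (-8.494,-8.494) [heading=315, draw]
]
LT 45: heading 315 -> 0
Final: pos=(-8.494,-8.494), heading=0, 10 segment(s) drawn
Waypoints (11 total):
(0, 0)
(-9.192, 9.192)
(-20.506, 20.506)
(-20.506, 7.506)
(-20.506, -8.494)
(-11.314, 0.698)
(0, 12.012)
(-13, 12.012)
(-29, 12.012)
(-19.808, 2.82)
(-8.494, -8.494)

Answer: (0, 0)
(-9.192, 9.192)
(-20.506, 20.506)
(-20.506, 7.506)
(-20.506, -8.494)
(-11.314, 0.698)
(0, 12.012)
(-13, 12.012)
(-29, 12.012)
(-19.808, 2.82)
(-8.494, -8.494)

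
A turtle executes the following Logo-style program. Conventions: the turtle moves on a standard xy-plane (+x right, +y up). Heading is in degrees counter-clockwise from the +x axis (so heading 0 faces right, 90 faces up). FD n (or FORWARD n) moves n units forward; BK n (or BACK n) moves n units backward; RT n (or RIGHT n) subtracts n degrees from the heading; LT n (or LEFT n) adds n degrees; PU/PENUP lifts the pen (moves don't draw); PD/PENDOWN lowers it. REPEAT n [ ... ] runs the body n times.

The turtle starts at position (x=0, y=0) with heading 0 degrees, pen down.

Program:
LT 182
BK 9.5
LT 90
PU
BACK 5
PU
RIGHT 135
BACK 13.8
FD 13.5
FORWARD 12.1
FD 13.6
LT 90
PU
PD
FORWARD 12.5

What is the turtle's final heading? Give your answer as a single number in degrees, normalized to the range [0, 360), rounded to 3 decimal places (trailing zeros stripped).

Answer: 227

Derivation:
Executing turtle program step by step:
Start: pos=(0,0), heading=0, pen down
LT 182: heading 0 -> 182
BK 9.5: (0,0) -> (9.494,0.332) [heading=182, draw]
LT 90: heading 182 -> 272
PU: pen up
BK 5: (9.494,0.332) -> (9.32,5.328) [heading=272, move]
PU: pen up
RT 135: heading 272 -> 137
BK 13.8: (9.32,5.328) -> (19.412,-4.083) [heading=137, move]
FD 13.5: (19.412,-4.083) -> (9.539,5.124) [heading=137, move]
FD 12.1: (9.539,5.124) -> (0.69,13.376) [heading=137, move]
FD 13.6: (0.69,13.376) -> (-9.257,22.651) [heading=137, move]
LT 90: heading 137 -> 227
PU: pen up
PD: pen down
FD 12.5: (-9.257,22.651) -> (-17.782,13.509) [heading=227, draw]
Final: pos=(-17.782,13.509), heading=227, 2 segment(s) drawn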